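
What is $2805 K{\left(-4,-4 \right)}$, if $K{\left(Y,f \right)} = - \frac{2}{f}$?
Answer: $\frac{2805}{2} \approx 1402.5$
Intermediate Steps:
$2805 K{\left(-4,-4 \right)} = 2805 \left(- \frac{2}{-4}\right) = 2805 \left(\left(-2\right) \left(- \frac{1}{4}\right)\right) = 2805 \cdot \frac{1}{2} = \frac{2805}{2}$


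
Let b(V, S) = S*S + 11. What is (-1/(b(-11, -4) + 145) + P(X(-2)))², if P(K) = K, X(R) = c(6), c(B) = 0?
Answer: 1/29584 ≈ 3.3802e-5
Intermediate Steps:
X(R) = 0
b(V, S) = 11 + S² (b(V, S) = S² + 11 = 11 + S²)
(-1/(b(-11, -4) + 145) + P(X(-2)))² = (-1/((11 + (-4)²) + 145) + 0)² = (-1/((11 + 16) + 145) + 0)² = (-1/(27 + 145) + 0)² = (-1/172 + 0)² = (-1/172)² = 1/29584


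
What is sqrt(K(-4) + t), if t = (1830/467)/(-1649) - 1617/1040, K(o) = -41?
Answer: I*sqrt(1706061380178484745)/200221580 ≈ 6.5236*I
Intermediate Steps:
t = -1247127411/800886320 (t = (1830*(1/467))*(-1/1649) - 1617*1/1040 = (1830/467)*(-1/1649) - 1617/1040 = -1830/770083 - 1617/1040 = -1247127411/800886320 ≈ -1.5572)
sqrt(K(-4) + t) = sqrt(-41 - 1247127411/800886320) = sqrt(-34083466531/800886320) = I*sqrt(1706061380178484745)/200221580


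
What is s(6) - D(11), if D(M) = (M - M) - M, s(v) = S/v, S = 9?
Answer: 25/2 ≈ 12.500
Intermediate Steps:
s(v) = 9/v
D(M) = -M (D(M) = 0 - M = -M)
s(6) - D(11) = 9/6 - (-1)*11 = 9*(⅙) - 1*(-11) = 3/2 + 11 = 25/2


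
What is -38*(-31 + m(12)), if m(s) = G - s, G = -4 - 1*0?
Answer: 1786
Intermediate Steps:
G = -4 (G = -4 + 0 = -4)
m(s) = -4 - s
-38*(-31 + m(12)) = -38*(-31 + (-4 - 1*12)) = -38*(-31 + (-4 - 12)) = -38*(-31 - 16) = -38*(-47) = 1786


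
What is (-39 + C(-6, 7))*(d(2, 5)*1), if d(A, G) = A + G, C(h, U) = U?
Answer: -224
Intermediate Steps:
(-39 + C(-6, 7))*(d(2, 5)*1) = (-39 + 7)*((2 + 5)*1) = -224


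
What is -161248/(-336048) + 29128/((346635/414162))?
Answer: 28153067775082/808930545 ≈ 34803.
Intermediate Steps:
-161248/(-336048) + 29128/((346635/414162)) = -161248*(-1/336048) + 29128/((346635*(1/414162))) = 10078/21003 + 29128/(38515/46018) = 10078/21003 + 29128*(46018/38515) = 10078/21003 + 1340412304/38515 = 28153067775082/808930545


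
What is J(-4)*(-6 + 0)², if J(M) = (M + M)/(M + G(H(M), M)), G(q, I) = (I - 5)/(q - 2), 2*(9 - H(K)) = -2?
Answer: 2304/41 ≈ 56.195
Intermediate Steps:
H(K) = 10 (H(K) = 9 - ½*(-2) = 9 + 1 = 10)
G(q, I) = (-5 + I)/(-2 + q)
J(M) = 2*M/(-5/8 + 9*M/8) (J(M) = (M + M)/(M + (-5 + M)/(-2 + 10)) = (2*M)/(M + (-5 + M)/8) = (2*M)/(M + (-5/8 + M/8)) = (2*M)/(-5/8 + 9*M/8) = 2*M/(-5/8 + 9*M/8))
J(-4)*(-6 + 0)² = (16*(-4)/(-5 + 9*(-4)))*(-6 + 0)² = (16*(-4)/(-5 - 36))*(-6)² = (16*(-4)/(-41))*36 = (16*(-4)*(-1/41))*36 = (64/41)*36 = 2304/41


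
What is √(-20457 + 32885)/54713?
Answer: 2*√3107/54713 ≈ 0.0020376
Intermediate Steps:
√(-20457 + 32885)/54713 = √12428*(1/54713) = (2*√3107)*(1/54713) = 2*√3107/54713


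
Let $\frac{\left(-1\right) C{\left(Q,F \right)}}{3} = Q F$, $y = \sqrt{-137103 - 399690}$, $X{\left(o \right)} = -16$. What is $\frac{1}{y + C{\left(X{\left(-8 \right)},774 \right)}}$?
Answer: $\frac{12384}{460269299} - \frac{i \sqrt{536793}}{1380807897} \approx 2.6906 \cdot 10^{-5} - 5.306 \cdot 10^{-7} i$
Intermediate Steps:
$y = i \sqrt{536793}$ ($y = \sqrt{-536793} = i \sqrt{536793} \approx 732.66 i$)
$C{\left(Q,F \right)} = - 3 F Q$ ($C{\left(Q,F \right)} = - 3 Q F = - 3 F Q$)
$\frac{1}{y + C{\left(X{\left(-8 \right)},774 \right)}} = \frac{1}{i \sqrt{536793} - 2322 \left(-16\right)} = \frac{1}{i \sqrt{536793} + 37152} = \frac{1}{37152 + i \sqrt{536793}}$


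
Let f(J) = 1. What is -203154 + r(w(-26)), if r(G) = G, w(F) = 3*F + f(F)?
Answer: -203231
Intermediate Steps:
w(F) = 1 + 3*F (w(F) = 3*F + 1 = 1 + 3*F)
-203154 + r(w(-26)) = -203154 + (1 + 3*(-26)) = -203154 + (1 - 78) = -203154 - 77 = -203231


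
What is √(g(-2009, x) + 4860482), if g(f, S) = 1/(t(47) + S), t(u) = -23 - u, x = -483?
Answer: √1486379139385/553 ≈ 2204.6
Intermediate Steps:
g(f, S) = 1/(-70 + S) (g(f, S) = 1/((-23 - 1*47) + S) = 1/((-23 - 47) + S) = 1/(-70 + S))
√(g(-2009, x) + 4860482) = √(1/(-70 - 483) + 4860482) = √(1/(-553) + 4860482) = √(-1/553 + 4860482) = √(2687846545/553) = √1486379139385/553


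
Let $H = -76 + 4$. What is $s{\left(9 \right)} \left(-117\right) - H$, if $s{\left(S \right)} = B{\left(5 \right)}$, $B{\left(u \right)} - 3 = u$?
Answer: $-864$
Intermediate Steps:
$B{\left(u \right)} = 3 + u$
$s{\left(S \right)} = 8$ ($s{\left(S \right)} = 3 + 5 = 8$)
$H = -72$
$s{\left(9 \right)} \left(-117\right) - H = 8 \left(-117\right) - -72 = -936 + 72 = -864$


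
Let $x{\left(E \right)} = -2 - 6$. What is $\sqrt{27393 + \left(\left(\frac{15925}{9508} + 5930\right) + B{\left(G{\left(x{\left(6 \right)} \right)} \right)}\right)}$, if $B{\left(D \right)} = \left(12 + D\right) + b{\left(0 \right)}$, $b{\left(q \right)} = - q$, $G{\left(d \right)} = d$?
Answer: $\frac{\sqrt{753245250457}}{4754} \approx 182.56$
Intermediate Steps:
$x{\left(E \right)} = -8$ ($x{\left(E \right)} = -2 - 6 = -8$)
$B{\left(D \right)} = 12 + D$ ($B{\left(D \right)} = \left(12 + D\right) - 0 = \left(12 + D\right) + 0 = 12 + D$)
$\sqrt{27393 + \left(\left(\frac{15925}{9508} + 5930\right) + B{\left(G{\left(x{\left(6 \right)} \right)} \right)}\right)} = \sqrt{27393 + \left(\left(\frac{15925}{9508} + 5930\right) + \left(12 - 8\right)\right)} = \sqrt{27393 + \left(\left(15925 \cdot \frac{1}{9508} + 5930\right) + 4\right)} = \sqrt{27393 + \left(\left(\frac{15925}{9508} + 5930\right) + 4\right)} = \sqrt{27393 + \left(\frac{56398365}{9508} + 4\right)} = \sqrt{27393 + \frac{56436397}{9508}} = \sqrt{\frac{316889041}{9508}} = \frac{\sqrt{753245250457}}{4754}$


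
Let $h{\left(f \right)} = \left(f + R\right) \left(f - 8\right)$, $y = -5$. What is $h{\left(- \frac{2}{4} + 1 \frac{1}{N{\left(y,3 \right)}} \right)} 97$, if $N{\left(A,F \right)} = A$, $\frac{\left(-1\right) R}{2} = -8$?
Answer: $- \frac{1291167}{100} \approx -12912.0$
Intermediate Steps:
$R = 16$ ($R = \left(-2\right) \left(-8\right) = 16$)
$h{\left(f \right)} = \left(-8 + f\right) \left(16 + f\right)$ ($h{\left(f \right)} = \left(f + 16\right) \left(f - 8\right) = \left(16 + f\right) \left(-8 + f\right) = \left(-8 + f\right) \left(16 + f\right)$)
$h{\left(- \frac{2}{4} + 1 \frac{1}{N{\left(y,3 \right)}} \right)} 97 = \left(-128 + \left(- \frac{2}{4} + 1 \frac{1}{-5}\right)^{2} + 8 \left(- \frac{2}{4} + 1 \frac{1}{-5}\right)\right) 97 = \left(-128 + \left(\left(-2\right) \frac{1}{4} + 1 \left(- \frac{1}{5}\right)\right)^{2} + 8 \left(\left(-2\right) \frac{1}{4} + 1 \left(- \frac{1}{5}\right)\right)\right) 97 = \left(-128 + \left(- \frac{1}{2} - \frac{1}{5}\right)^{2} + 8 \left(- \frac{1}{2} - \frac{1}{5}\right)\right) 97 = \left(-128 + \left(- \frac{7}{10}\right)^{2} + 8 \left(- \frac{7}{10}\right)\right) 97 = \left(-128 + \frac{49}{100} - \frac{28}{5}\right) 97 = \left(- \frac{13311}{100}\right) 97 = - \frac{1291167}{100}$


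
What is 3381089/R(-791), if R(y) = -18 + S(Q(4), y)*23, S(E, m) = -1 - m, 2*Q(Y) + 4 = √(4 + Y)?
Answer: 3381089/18152 ≈ 186.27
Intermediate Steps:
Q(Y) = -2 + √(4 + Y)/2
R(y) = -41 - 23*y (R(y) = -18 + (-1 - y)*23 = -18 + (-23 - 23*y) = -41 - 23*y)
3381089/R(-791) = 3381089/(-41 - 23*(-791)) = 3381089/(-41 + 18193) = 3381089/18152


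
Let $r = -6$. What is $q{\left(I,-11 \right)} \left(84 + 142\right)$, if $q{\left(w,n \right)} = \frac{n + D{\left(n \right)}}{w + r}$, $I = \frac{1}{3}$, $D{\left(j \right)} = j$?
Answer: $\frac{14916}{17} \approx 877.41$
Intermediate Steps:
$I = \frac{1}{3} \approx 0.33333$
$q{\left(w,n \right)} = \frac{2 n}{-6 + w}$ ($q{\left(w,n \right)} = \frac{n + n}{w - 6} = \frac{2 n}{-6 + w}$)
$q{\left(I,-11 \right)} \left(84 + 142\right) = 2 \left(-11\right) \frac{1}{-6 + \frac{1}{3}} \left(84 + 142\right) = 2 \left(-11\right) \frac{1}{- \frac{17}{3}} \cdot 226 = 2 \left(-11\right) \left(- \frac{3}{17}\right) 226 = \frac{66}{17} \cdot 226 = \frac{14916}{17}$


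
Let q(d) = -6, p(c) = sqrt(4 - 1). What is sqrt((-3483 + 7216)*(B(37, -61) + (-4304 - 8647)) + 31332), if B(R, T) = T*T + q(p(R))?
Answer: 584*I*sqrt(101) ≈ 5869.1*I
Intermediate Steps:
p(c) = sqrt(3)
B(R, T) = -6 + T**2 (B(R, T) = T*T - 6 = T**2 - 6 = -6 + T**2)
sqrt((-3483 + 7216)*(B(37, -61) + (-4304 - 8647)) + 31332) = sqrt((-3483 + 7216)*((-6 + (-61)**2) + (-4304 - 8647)) + 31332) = sqrt(3733*((-6 + 3721) - 12951) + 31332) = sqrt(3733*(3715 - 12951) + 31332) = sqrt(3733*(-9236) + 31332) = sqrt(-34477988 + 31332) = sqrt(-34446656) = 584*I*sqrt(101)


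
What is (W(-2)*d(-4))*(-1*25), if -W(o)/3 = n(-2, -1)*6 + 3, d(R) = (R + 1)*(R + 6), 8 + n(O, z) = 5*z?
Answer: 33750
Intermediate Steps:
n(O, z) = -8 + 5*z
d(R) = (1 + R)*(6 + R)
W(o) = 225 (W(o) = -3*((-8 + 5*(-1))*6 + 3) = -3*((-8 - 5)*6 + 3) = -3*(-13*6 + 3) = -3*(-78 + 3) = -3*(-75) = 225)
(W(-2)*d(-4))*(-1*25) = (225*(6 + (-4)² + 7*(-4)))*(-1*25) = (225*(6 + 16 - 28))*(-25) = (225*(-6))*(-25) = -1350*(-25) = 33750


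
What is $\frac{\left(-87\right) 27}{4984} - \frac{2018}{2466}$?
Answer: $- \frac{7925173}{6145272} \approx -1.2896$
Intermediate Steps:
$\frac{\left(-87\right) 27}{4984} - \frac{2018}{2466} = \left(-2349\right) \frac{1}{4984} - \frac{1009}{1233} = - \frac{2349}{4984} - \frac{1009}{1233} = - \frac{7925173}{6145272}$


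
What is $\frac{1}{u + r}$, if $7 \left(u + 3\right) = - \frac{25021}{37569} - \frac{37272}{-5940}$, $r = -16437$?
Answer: $- \frac{43392195}{713332917827} \approx -6.083 \cdot 10^{-5}$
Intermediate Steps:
$u = - \frac{95408612}{43392195}$ ($u = -3 + \frac{- \frac{25021}{37569} - \frac{37272}{-5940}}{7} = -3 + \frac{\left(-25021\right) \frac{1}{37569} - - \frac{3106}{495}}{7} = -3 + \frac{- \frac{25021}{37569} + \frac{3106}{495}}{7} = -3 + \frac{1}{7} \cdot \frac{34767973}{6198885} = -3 + \frac{34767973}{43392195} = - \frac{95408612}{43392195} \approx -2.1987$)
$\frac{1}{u + r} = \frac{1}{- \frac{95408612}{43392195} - 16437} = \frac{1}{- \frac{713332917827}{43392195}} = - \frac{43392195}{713332917827}$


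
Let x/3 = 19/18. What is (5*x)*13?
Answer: 1235/6 ≈ 205.83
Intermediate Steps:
x = 19/6 (x = 3*(19/18) = 19/6 ≈ 3.1667)
(5*x)*13 = (5*(19/6))*13 = (95/6)*13 = 1235/6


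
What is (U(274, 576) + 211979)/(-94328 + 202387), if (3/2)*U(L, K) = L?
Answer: 636485/324177 ≈ 1.9634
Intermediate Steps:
U(L, K) = 2*L/3
(U(274, 576) + 211979)/(-94328 + 202387) = ((⅔)*274 + 211979)/(-94328 + 202387) = (548/3 + 211979)/108059 = (636485/3)*(1/108059) = 636485/324177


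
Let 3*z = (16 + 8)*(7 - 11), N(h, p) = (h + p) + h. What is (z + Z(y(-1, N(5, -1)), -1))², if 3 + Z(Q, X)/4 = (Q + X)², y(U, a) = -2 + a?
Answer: 10000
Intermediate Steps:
N(h, p) = p + 2*h
z = -32 (z = ((16 + 8)*(7 - 11))/3 = (24*(-4))/3 = (⅓)*(-96) = -32)
Z(Q, X) = -12 + 4*(Q + X)²
(z + Z(y(-1, N(5, -1)), -1))² = (-32 + (-12 + 4*((-2 + (-1 + 2*5)) - 1)²))² = (-32 + (-12 + 4*((-2 + (-1 + 10)) - 1)²))² = (-32 + (-12 + 4*((-2 + 9) - 1)²))² = (-32 + (-12 + 4*(7 - 1)²))² = (-32 + (-12 + 4*6²))² = (-32 + (-12 + 4*36))² = (-32 + (-12 + 144))² = (-32 + 132)² = 100² = 10000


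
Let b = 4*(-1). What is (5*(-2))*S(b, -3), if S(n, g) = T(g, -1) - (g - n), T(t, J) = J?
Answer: 20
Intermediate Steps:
b = -4
S(n, g) = -1 + n - g (S(n, g) = -1 - (g - n) = -1 + (n - g) = -1 + n - g)
(5*(-2))*S(b, -3) = (5*(-2))*(-1 - 4 - 1*(-3)) = -10*(-1 - 4 + 3) = -10*(-2) = 20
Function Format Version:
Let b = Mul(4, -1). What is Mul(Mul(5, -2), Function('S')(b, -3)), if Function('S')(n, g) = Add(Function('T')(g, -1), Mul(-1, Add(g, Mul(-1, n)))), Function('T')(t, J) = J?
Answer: 20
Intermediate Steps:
b = -4
Function('S')(n, g) = Add(-1, n, Mul(-1, g)) (Function('S')(n, g) = Add(-1, Mul(-1, Add(g, Mul(-1, n)))) = Add(-1, Add(n, Mul(-1, g))) = Add(-1, n, Mul(-1, g)))
Mul(Mul(5, -2), Function('S')(b, -3)) = Mul(Mul(5, -2), Add(-1, -4, Mul(-1, -3))) = Mul(-10, Add(-1, -4, 3)) = Mul(-10, -2) = 20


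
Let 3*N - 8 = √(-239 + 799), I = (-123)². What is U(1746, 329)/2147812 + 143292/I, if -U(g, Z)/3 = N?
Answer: 25647013006/2707853979 - √35/536953 ≈ 9.4713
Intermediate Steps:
I = 15129
N = 8/3 + 4*√35/3 (N = 8/3 + √(-239 + 799)/3 = 8/3 + √560/3 = 8/3 + (4*√35)/3 = 8/3 + 4*√35/3 ≈ 10.555)
U(g, Z) = -8 - 4*√35 (U(g, Z) = -3*(8/3 + 4*√35/3) = -8 - 4*√35)
U(1746, 329)/2147812 + 143292/I = (-8 - 4*√35)/2147812 + 143292/15129 = (-8 - 4*√35)*(1/2147812) + 143292*(1/15129) = (-2/536953 - √35/536953) + 47764/5043 = 25647013006/2707853979 - √35/536953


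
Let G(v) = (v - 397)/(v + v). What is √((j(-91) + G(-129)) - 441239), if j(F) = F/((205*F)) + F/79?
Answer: 8*I*√30090843728557905/2089155 ≈ 664.26*I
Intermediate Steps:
G(v) = (-397 + v)/(2*v) (G(v) = (-397 + v)/((2*v)) = (-397 + v)*(1/(2*v)) = (-397 + v)/(2*v))
j(F) = 1/205 + F/79 (j(F) = F*(1/(205*F)) + F*(1/79) = 1/205 + F/79)
√((j(-91) + G(-129)) - 441239) = √(((1/205 + (1/79)*(-91)) + (½)*(-397 - 129)/(-129)) - 441239) = √(((1/205 - 91/79) + (½)*(-1/129)*(-526)) - 441239) = √((-18576/16195 + 263/129) - 441239) = √(1862981/2089155 - 441239) = √(-921814800064/2089155) = 8*I*√30090843728557905/2089155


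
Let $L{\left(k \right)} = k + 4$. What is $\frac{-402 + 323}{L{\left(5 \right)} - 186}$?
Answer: $\frac{79}{177} \approx 0.44633$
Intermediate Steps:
$L{\left(k \right)} = 4 + k$
$\frac{-402 + 323}{L{\left(5 \right)} - 186} = \frac{-402 + 323}{\left(4 + 5\right) - 186} = - \frac{79}{9 - 186} = - \frac{79}{-177} = \left(-79\right) \left(- \frac{1}{177}\right) = \frac{79}{177}$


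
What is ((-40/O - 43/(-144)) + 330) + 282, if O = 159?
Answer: 4671143/7632 ≈ 612.05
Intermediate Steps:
((-40/O - 43/(-144)) + 330) + 282 = ((-40/159 - 43/(-144)) + 330) + 282 = ((-40*1/159 - 43*(-1/144)) + 330) + 282 = ((-40/159 + 43/144) + 330) + 282 = (359/7632 + 330) + 282 = 2518919/7632 + 282 = 4671143/7632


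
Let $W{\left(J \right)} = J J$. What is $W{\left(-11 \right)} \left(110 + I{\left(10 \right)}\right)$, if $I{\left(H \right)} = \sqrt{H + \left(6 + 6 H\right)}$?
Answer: $13310 + 242 \sqrt{19} \approx 14365.0$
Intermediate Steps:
$W{\left(J \right)} = J^{2}$
$I{\left(H \right)} = \sqrt{6 + 7 H}$
$W{\left(-11 \right)} \left(110 + I{\left(10 \right)}\right) = \left(-11\right)^{2} \left(110 + \sqrt{6 + 7 \cdot 10}\right) = 121 \left(110 + \sqrt{6 + 70}\right) = 121 \left(110 + \sqrt{76}\right) = 121 \left(110 + 2 \sqrt{19}\right) = 13310 + 242 \sqrt{19}$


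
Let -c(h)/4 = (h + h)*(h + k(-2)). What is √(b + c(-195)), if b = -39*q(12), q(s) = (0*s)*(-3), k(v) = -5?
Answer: 40*I*√195 ≈ 558.57*I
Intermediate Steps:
q(s) = 0 (q(s) = 0*(-3) = 0)
b = 0 (b = -39*0 = 0)
c(h) = -8*h*(-5 + h) (c(h) = -4*(h + h)*(h - 5) = -4*2*h*(-5 + h) = -8*h*(-5 + h))
√(b + c(-195)) = √(0 + 8*(-195)*(5 - 1*(-195))) = √(0 + 8*(-195)*(5 + 195)) = √(0 + 8*(-195)*200) = √(0 - 312000) = √(-312000) = 40*I*√195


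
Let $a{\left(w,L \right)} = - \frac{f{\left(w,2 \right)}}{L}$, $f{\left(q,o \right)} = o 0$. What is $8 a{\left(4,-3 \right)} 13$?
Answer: $0$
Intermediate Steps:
$f{\left(q,o \right)} = 0$
$a{\left(w,L \right)} = 0$ ($a{\left(w,L \right)} = - \frac{0}{L} = \left(-1\right) 0 = 0$)
$8 a{\left(4,-3 \right)} 13 = 8 \cdot 0 \cdot 13 = 0 \cdot 13 = 0$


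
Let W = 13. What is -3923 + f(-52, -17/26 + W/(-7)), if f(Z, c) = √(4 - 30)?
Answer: -3923 + I*√26 ≈ -3923.0 + 5.099*I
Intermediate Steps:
f(Z, c) = I*√26 (f(Z, c) = √(-26) = I*√26)
-3923 + f(-52, -17/26 + W/(-7)) = -3923 + I*√26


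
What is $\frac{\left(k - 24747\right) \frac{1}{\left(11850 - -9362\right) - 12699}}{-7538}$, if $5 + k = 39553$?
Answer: $- \frac{14801}{64170994} \approx -0.00023065$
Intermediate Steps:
$k = 39548$ ($k = -5 + 39553 = 39548$)
$\frac{\left(k - 24747\right) \frac{1}{\left(11850 - -9362\right) - 12699}}{-7538} = \frac{\left(39548 - 24747\right) \frac{1}{\left(11850 - -9362\right) - 12699}}{-7538} = \frac{14801}{\left(11850 + 9362\right) - 12699} \left(- \frac{1}{7538}\right) = \frac{14801}{21212 - 12699} \left(- \frac{1}{7538}\right) = \frac{14801}{8513} \left(- \frac{1}{7538}\right) = - \frac{14801}{64170994}$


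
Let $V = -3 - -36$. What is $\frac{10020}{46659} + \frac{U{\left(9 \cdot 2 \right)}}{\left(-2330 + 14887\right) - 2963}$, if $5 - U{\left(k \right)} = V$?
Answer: $\frac{15804238}{74607741} \approx 0.21183$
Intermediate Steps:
$V = 33$ ($V = -3 + 36 = 33$)
$U{\left(k \right)} = -28$ ($U{\left(k \right)} = 5 - 33 = -28$)
$\frac{10020}{46659} + \frac{U{\left(9 \cdot 2 \right)}}{\left(-2330 + 14887\right) - 2963} = \frac{10020}{46659} - \frac{28}{\left(-2330 + 14887\right) - 2963} = 10020 \cdot \frac{1}{46659} - \frac{28}{12557 - 2963} = \frac{3340}{15553} - \frac{28}{9594} = \frac{3340}{15553} - \frac{14}{4797} = \frac{15804238}{74607741}$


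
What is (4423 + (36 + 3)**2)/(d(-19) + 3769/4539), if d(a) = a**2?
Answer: 6744954/410587 ≈ 16.428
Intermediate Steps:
(4423 + (36 + 3)**2)/(d(-19) + 3769/4539) = (4423 + (36 + 3)**2)/((-19)**2 + 3769/4539) = (4423 + 39**2)/(361 + 3769*(1/4539)) = (4423 + 1521)/(361 + 3769/4539) = 5944/(1642348/4539) = 5944*(4539/1642348) = 6744954/410587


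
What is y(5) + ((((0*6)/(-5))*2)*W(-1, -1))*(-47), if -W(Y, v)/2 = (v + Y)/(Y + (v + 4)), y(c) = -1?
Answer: -1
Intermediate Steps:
W(Y, v) = -2*(Y + v)/(4 + Y + v) (W(Y, v) = -2*(v + Y)/(Y + (v + 4)) = -2*(Y + v)/(Y + (4 + v)) = -2*(Y + v)/(4 + Y + v))
y(5) + ((((0*6)/(-5))*2)*W(-1, -1))*(-47) = -1 + ((((0*6)/(-5))*2)*(2*(-1*(-1) - 1*(-1))/(4 - 1 - 1)))*(-47) = -1 + (((0*(-1/5))*2)*(2*(1 + 1)/2))*(-47) = -1 + ((0*2)*(2*(1/2)*2))*(-47) = -1 + (0*2)*(-47) = -1 + 0*(-47) = -1 + 0 = -1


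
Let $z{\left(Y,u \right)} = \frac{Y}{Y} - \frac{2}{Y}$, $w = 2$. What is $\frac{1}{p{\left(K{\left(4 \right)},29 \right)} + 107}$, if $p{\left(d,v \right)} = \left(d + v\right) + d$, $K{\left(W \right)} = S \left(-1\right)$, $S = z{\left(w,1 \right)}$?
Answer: $\frac{1}{136} \approx 0.0073529$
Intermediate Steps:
$z{\left(Y,u \right)} = 1 - \frac{2}{Y}$
$S = 0$ ($S = \frac{-2 + 2}{2} = \frac{1}{2} \cdot 0 = 0$)
$K{\left(W \right)} = 0$ ($K{\left(W \right)} = 0 \left(-1\right) = 0$)
$p{\left(d,v \right)} = v + 2 d$
$\frac{1}{p{\left(K{\left(4 \right)},29 \right)} + 107} = \frac{1}{\left(29 + 2 \cdot 0\right) + 107} = \frac{1}{\left(29 + 0\right) + 107} = \frac{1}{29 + 107} = \frac{1}{136}$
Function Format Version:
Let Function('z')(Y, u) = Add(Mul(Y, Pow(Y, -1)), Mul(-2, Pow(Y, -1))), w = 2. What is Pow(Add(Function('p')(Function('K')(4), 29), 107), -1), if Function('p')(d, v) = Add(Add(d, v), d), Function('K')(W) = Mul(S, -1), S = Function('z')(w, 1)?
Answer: Rational(1, 136) ≈ 0.0073529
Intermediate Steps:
Function('z')(Y, u) = Add(1, Mul(-2, Pow(Y, -1)))
S = 0 (S = Mul(Pow(2, -1), Add(-2, 2)) = Mul(Rational(1, 2), 0) = 0)
Function('K')(W) = 0 (Function('K')(W) = Mul(0, -1) = 0)
Function('p')(d, v) = Add(v, Mul(2, d))
Pow(Add(Function('p')(Function('K')(4), 29), 107), -1) = Pow(Add(Add(29, Mul(2, 0)), 107), -1) = Pow(Add(Add(29, 0), 107), -1) = Pow(Add(29, 107), -1) = Pow(136, -1) = Rational(1, 136)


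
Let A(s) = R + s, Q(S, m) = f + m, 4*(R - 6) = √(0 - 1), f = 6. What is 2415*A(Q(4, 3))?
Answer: 36225 + 2415*I/4 ≈ 36225.0 + 603.75*I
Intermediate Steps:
R = 6 + I/4 (R = 6 + √(0 - 1)/4 = 6 + √(-1)/4 = 6 + I/4 ≈ 6.0 + 0.25*I)
Q(S, m) = 6 + m
A(s) = 6 + s + I/4 (A(s) = (6 + I/4) + s = 6 + s + I/4)
2415*A(Q(4, 3)) = 2415*(6 + (6 + 3) + I/4) = 2415*(6 + 9 + I/4) = 2415*(15 + I/4) = 36225 + 2415*I/4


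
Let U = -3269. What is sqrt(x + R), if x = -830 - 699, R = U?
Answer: I*sqrt(4798) ≈ 69.268*I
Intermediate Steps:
R = -3269
x = -1529
sqrt(x + R) = sqrt(-1529 - 3269) = sqrt(-4798) = I*sqrt(4798)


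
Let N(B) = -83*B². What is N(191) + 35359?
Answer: -2992564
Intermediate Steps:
N(191) + 35359 = -83*191² + 35359 = -83*36481 + 35359 = -3027923 + 35359 = -2992564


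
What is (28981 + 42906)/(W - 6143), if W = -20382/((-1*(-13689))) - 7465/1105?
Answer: -5576346477/477158194 ≈ -11.687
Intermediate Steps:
W = -639541/77571 (W = -20382/13689 - 7465*1/1105 = -20382*1/13689 - 1493/221 = -6794/4563 - 1493/221 = -639541/77571 ≈ -8.2446)
(28981 + 42906)/(W - 6143) = (28981 + 42906)/(-639541/77571 - 6143) = 71887/(-477158194/77571) = 71887*(-77571/477158194) = -5576346477/477158194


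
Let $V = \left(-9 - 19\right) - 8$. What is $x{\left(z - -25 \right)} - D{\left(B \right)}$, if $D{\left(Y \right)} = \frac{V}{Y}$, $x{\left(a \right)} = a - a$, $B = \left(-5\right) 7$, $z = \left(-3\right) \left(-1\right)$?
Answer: $- \frac{36}{35} \approx -1.0286$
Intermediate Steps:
$z = 3$
$B = -35$
$x{\left(a \right)} = 0$
$V = -36$ ($V = -28 - 8 = -36$)
$D{\left(Y \right)} = - \frac{36}{Y}$
$x{\left(z - -25 \right)} - D{\left(B \right)} = 0 - - \frac{36}{-35} = 0 - \left(-36\right) \left(- \frac{1}{35}\right) = 0 - \frac{36}{35} = - \frac{36}{35}$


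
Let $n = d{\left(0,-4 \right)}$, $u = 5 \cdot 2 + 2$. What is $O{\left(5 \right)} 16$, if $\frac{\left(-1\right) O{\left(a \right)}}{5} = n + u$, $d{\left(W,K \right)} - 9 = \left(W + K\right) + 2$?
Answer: $-1520$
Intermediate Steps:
$u = 12$ ($u = 10 + 2 = 12$)
$d{\left(W,K \right)} = 11 + K + W$ ($d{\left(W,K \right)} = 9 + \left(\left(W + K\right) + 2\right) = 9 + \left(\left(K + W\right) + 2\right) = 9 + \left(2 + K + W\right) = 11 + K + W$)
$n = 7$ ($n = 11 - 4 + 0 = 7$)
$O{\left(a \right)} = -95$ ($O{\left(a \right)} = - 5 \left(7 + 12\right) = \left(-5\right) 19 = -95$)
$O{\left(5 \right)} 16 = \left(-95\right) 16 = -1520$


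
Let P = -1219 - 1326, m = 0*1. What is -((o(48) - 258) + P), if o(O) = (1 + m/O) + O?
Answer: 2754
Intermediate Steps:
m = 0
P = -2545
o(O) = 1 + O (o(O) = (1 + 0/O) + O = (1 + 0) + O = 1 + O)
-((o(48) - 258) + P) = -(((1 + 48) - 258) - 2545) = -((49 - 258) - 2545) = -(-209 - 2545) = -1*(-2754) = 2754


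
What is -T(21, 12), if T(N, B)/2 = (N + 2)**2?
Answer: -1058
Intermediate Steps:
T(N, B) = 2*(2 + N)**2 (T(N, B) = 2*(N + 2)**2 = 2*(2 + N)**2)
-T(21, 12) = -2*(2 + 21)**2 = -2*23**2 = -2*529 = -1*1058 = -1058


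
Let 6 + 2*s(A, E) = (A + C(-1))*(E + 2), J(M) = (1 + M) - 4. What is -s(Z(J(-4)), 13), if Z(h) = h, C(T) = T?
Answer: 63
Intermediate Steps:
J(M) = -3 + M
s(A, E) = -3 + (-1 + A)*(2 + E)/2 (s(A, E) = -3 + ((A - 1)*(E + 2))/2 = -3 + ((-1 + A)*(2 + E))/2 = -3 + (-1 + A)*(2 + E)/2)
-s(Z(J(-4)), 13) = -(-4 + (-3 - 4) - 1/2*13 + (1/2)*(-3 - 4)*13) = -(-4 - 7 - 13/2 + (1/2)*(-7)*13) = -(-4 - 7 - 13/2 - 91/2) = -1*(-63) = 63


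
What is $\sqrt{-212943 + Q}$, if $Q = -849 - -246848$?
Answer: $4 \sqrt{2066} \approx 181.81$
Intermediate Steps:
$Q = 245999$ ($Q = -849 + 246848 = 245999$)
$\sqrt{-212943 + Q} = \sqrt{-212943 + 245999} = \sqrt{33056} = 4 \sqrt{2066}$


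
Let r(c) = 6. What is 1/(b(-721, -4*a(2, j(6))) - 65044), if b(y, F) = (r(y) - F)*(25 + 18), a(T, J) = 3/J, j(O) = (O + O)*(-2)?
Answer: -2/129615 ≈ -1.5430e-5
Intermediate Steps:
j(O) = -4*O (j(O) = (2*O)*(-2) = -4*O)
b(y, F) = 258 - 43*F (b(y, F) = (6 - F)*(25 + 18) = (6 - F)*43 = 258 - 43*F)
1/(b(-721, -4*a(2, j(6))) - 65044) = 1/((258 - (-172)*3/((-4*6))) - 65044) = 1/((258 - (-172)*3/(-24)) - 65044) = 1/((258 - (-172)*3*(-1/24)) - 65044) = 1/((258 - (-172)*(-1)/8) - 65044) = 1/((258 - 43*½) - 65044) = 1/((258 - 43/2) - 65044) = 1/(473/2 - 65044) = 1/(-129615/2) = -2/129615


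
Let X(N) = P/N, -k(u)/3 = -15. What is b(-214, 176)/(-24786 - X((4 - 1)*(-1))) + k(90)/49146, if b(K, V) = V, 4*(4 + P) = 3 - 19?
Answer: -3767103/609131906 ≈ -0.0061844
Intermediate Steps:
k(u) = 45 (k(u) = -3*(-15) = 45)
P = -8 (P = -4 + (3 - 19)/4 = -4 + (¼)*(-16) = -4 - 4 = -8)
X(N) = -8/N
b(-214, 176)/(-24786 - X((4 - 1)*(-1))) + k(90)/49146 = 176/(-24786 - (-8)/((4 - 1)*(-1))) + 45/49146 = 176/(-24786 - (-8)/(3*(-1))) + 45*(1/49146) = 176/(-24786 - (-8)/(-3)) + 15/16382 = 176/(-24786 - (-8)*(-1)/3) + 15/16382 = 176/(-24786 - 1*8/3) + 15/16382 = 176/(-24786 - 8/3) + 15/16382 = 176/(-74366/3) + 15/16382 = 176*(-3/74366) + 15/16382 = -264/37183 + 15/16382 = -3767103/609131906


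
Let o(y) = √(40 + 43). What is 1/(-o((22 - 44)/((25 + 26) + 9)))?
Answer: -√83/83 ≈ -0.10976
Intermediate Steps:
o(y) = √83
1/(-o((22 - 44)/((25 + 26) + 9))) = 1/(-√83) = -√83/83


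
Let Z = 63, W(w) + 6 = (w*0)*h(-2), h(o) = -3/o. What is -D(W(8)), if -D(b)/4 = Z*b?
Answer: -1512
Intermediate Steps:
W(w) = -6 (W(w) = -6 + (w*0)*(-3/(-2)) = -6 + 0*(-3*(-1/2)) = -6 + 0*(3/2) = -6 + 0 = -6)
D(b) = -252*b
-D(W(8)) = -(-252)*(-6) = -1*1512 = -1512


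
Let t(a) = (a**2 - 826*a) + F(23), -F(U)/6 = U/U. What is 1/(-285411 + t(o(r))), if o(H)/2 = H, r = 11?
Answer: -1/303105 ≈ -3.2992e-6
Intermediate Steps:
F(U) = -6 (F(U) = -6*U/U = -6*1 = -6)
o(H) = 2*H
t(a) = -6 + a**2 - 826*a (t(a) = (a**2 - 826*a) - 6 = -6 + a**2 - 826*a)
1/(-285411 + t(o(r))) = 1/(-285411 + (-6 + (2*11)**2 - 1652*11)) = 1/(-285411 + (-6 + 22**2 - 826*22)) = 1/(-285411 + (-6 + 484 - 18172)) = 1/(-285411 - 17694) = 1/(-303105) = -1/303105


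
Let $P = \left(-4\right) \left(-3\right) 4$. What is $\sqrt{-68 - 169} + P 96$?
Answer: $4608 + i \sqrt{237} \approx 4608.0 + 15.395 i$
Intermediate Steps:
$P = 48$ ($P = 12 \cdot 4 = 48$)
$\sqrt{-68 - 169} + P 96 = \sqrt{-68 - 169} + 48 \cdot 96 = \sqrt{-237} + 4608 = i \sqrt{237} + 4608 = 4608 + i \sqrt{237}$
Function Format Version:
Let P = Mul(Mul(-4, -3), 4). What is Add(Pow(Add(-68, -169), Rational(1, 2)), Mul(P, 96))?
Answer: Add(4608, Mul(I, Pow(237, Rational(1, 2)))) ≈ Add(4608.0, Mul(15.395, I))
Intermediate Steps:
P = 48 (P = Mul(12, 4) = 48)
Add(Pow(Add(-68, -169), Rational(1, 2)), Mul(P, 96)) = Add(Pow(Add(-68, -169), Rational(1, 2)), Mul(48, 96)) = Add(Pow(-237, Rational(1, 2)), 4608) = Add(Mul(I, Pow(237, Rational(1, 2))), 4608) = Add(4608, Mul(I, Pow(237, Rational(1, 2))))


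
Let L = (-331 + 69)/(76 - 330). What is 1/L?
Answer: 127/131 ≈ 0.96947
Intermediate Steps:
L = 131/127 (L = -262/(-254) = -262*(-1/254) = 131/127 ≈ 1.0315)
1/L = 1/(131/127) = 127/131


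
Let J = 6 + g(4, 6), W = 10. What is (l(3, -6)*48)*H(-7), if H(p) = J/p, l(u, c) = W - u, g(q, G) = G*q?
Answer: -1440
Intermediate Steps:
J = 30 (J = 6 + 6*4 = 6 + 24 = 30)
l(u, c) = 10 - u
H(p) = 30/p
(l(3, -6)*48)*H(-7) = ((10 - 1*3)*48)*(30/(-7)) = ((10 - 3)*48)*(30*(-⅐)) = (7*48)*(-30/7) = 336*(-30/7) = -1440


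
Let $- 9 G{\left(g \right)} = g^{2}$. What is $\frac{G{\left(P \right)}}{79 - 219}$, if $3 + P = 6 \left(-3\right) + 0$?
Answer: $\frac{7}{20} \approx 0.35$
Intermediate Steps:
$P = -21$ ($P = -3 + \left(6 \left(-3\right) + 0\right) = -3 + \left(-18 + 0\right) = -3 - 18 = -21$)
$G{\left(g \right)} = - \frac{g^{2}}{9}$
$\frac{G{\left(P \right)}}{79 - 219} = \frac{\left(- \frac{1}{9}\right) \left(-21\right)^{2}}{79 - 219} = \frac{\left(- \frac{1}{9}\right) 441}{79 - 219} = - \frac{49}{-140} = \left(-49\right) \left(- \frac{1}{140}\right) = \frac{7}{20}$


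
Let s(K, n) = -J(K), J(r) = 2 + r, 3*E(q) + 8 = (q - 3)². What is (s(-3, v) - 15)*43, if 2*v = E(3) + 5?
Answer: -602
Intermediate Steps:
E(q) = -8/3 + (-3 + q)²/3 (E(q) = -8/3 + (q - 3)²/3 = -8/3 + (-3 + q)²/3)
v = 7/6 (v = ((-8/3 + (-3 + 3)²/3) + 5)/2 = ((-8/3 + (⅓)*0²) + 5)/2 = ((-8/3 + (⅓)*0) + 5)/2 = ((-8/3 + 0) + 5)/2 = (-8/3 + 5)/2 = (½)*(7/3) = 7/6 ≈ 1.1667)
s(K, n) = -2 - K (s(K, n) = -(2 + K) = -2 - K)
(s(-3, v) - 15)*43 = ((-2 - 1*(-3)) - 15)*43 = ((-2 + 3) - 15)*43 = (1 - 15)*43 = -14*43 = -602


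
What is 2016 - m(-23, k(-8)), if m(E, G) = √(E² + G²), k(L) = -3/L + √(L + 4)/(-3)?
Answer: 2016 - √(304529 - 288*I)/24 ≈ 1993.0 + 0.010873*I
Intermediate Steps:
k(L) = -3/L - √(4 + L)/3 (k(L) = -3/L + √(4 + L)*(-⅓) = -3/L - √(4 + L)/3)
2016 - m(-23, k(-8)) = 2016 - √((-23)² + (-3/(-8) - √(4 - 8)/3)²) = 2016 - √(529 + (-3*(-⅛) - 2*I/3)²) = 2016 - √(529 + (3/8 - 2*I/3)²)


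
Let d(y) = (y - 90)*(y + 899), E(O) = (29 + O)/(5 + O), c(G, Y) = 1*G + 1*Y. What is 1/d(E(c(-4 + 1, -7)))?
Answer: -25/2099244 ≈ -1.1909e-5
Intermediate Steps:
c(G, Y) = G + Y
E(O) = (29 + O)/(5 + O)
d(y) = (-90 + y)*(899 + y)
1/d(E(c(-4 + 1, -7))) = 1/(-80910 + ((29 + ((-4 + 1) - 7))/(5 + ((-4 + 1) - 7)))² + 809*((29 + ((-4 + 1) - 7))/(5 + ((-4 + 1) - 7)))) = 1/(-80910 + ((29 + (-3 - 7))/(5 + (-3 - 7)))² + 809*((29 + (-3 - 7))/(5 + (-3 - 7)))) = 1/(-80910 + ((29 - 10)/(5 - 10))² + 809*((29 - 10)/(5 - 10))) = 1/(-80910 + (19/(-5))² + 809*(19/(-5))) = 1/(-80910 + (-⅕*19)² + 809*(-⅕*19)) = 1/(-80910 + (-19/5)² + 809*(-19/5)) = 1/(-80910 + 361/25 - 15371/5) = 1/(-2099244/25) = -25/2099244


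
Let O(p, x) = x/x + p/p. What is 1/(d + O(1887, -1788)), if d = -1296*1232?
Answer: -1/1596670 ≈ -6.2630e-7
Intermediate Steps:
d = -1596672
O(p, x) = 2 (O(p, x) = 1 + 1 = 2)
1/(d + O(1887, -1788)) = 1/(-1596672 + 2) = 1/(-1596670) = -1/1596670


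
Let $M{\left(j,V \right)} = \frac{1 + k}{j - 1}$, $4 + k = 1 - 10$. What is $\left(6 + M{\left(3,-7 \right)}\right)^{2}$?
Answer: $0$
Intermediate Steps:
$k = -13$ ($k = -4 + \left(1 - 10\right) = -4 - 9 = -13$)
$M{\left(j,V \right)} = - \frac{12}{-1 + j}$ ($M{\left(j,V \right)} = \frac{1 - 13}{j - 1} = - \frac{12}{-1 + j}$)
$\left(6 + M{\left(3,-7 \right)}\right)^{2} = \left(6 - \frac{12}{-1 + 3}\right)^{2} = \left(6 - \frac{12}{2}\right)^{2} = \left(6 - 6\right)^{2} = 0^{2} = 0$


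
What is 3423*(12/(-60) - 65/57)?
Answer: -435862/95 ≈ -4588.0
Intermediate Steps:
3423*(12/(-60) - 65/57) = 3423*(12*(-1/60) - 65*1/57) = 3423*(-⅕ - 65/57) = 3423*(-382/285) = -435862/95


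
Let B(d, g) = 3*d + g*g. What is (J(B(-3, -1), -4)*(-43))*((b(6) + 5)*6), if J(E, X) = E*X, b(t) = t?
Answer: -90816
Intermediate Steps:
B(d, g) = g² + 3*d (B(d, g) = 3*d + g² = g² + 3*d)
(J(B(-3, -1), -4)*(-43))*((b(6) + 5)*6) = ((((-1)² + 3*(-3))*(-4))*(-43))*((6 + 5)*6) = (((1 - 9)*(-4))*(-43))*(11*6) = (-8*(-4)*(-43))*66 = (32*(-43))*66 = -1376*66 = -90816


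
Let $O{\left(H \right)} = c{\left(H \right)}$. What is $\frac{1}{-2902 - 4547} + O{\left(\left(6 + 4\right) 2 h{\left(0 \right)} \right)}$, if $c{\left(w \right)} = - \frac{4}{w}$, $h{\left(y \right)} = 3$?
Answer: $- \frac{2488}{37245} \approx -0.066801$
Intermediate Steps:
$O{\left(H \right)} = - \frac{4}{H}$
$\frac{1}{-2902 - 4547} + O{\left(\left(6 + 4\right) 2 h{\left(0 \right)} \right)} = \frac{1}{-2902 - 4547} - \frac{4}{\left(6 + 4\right) 2 \cdot 3} = \frac{1}{-7449} - \frac{4}{10 \cdot 2 \cdot 3} = - \frac{1}{7449} - \frac{4}{20 \cdot 3} = - \frac{1}{7449} - \frac{4}{60} = - \frac{1}{7449} - \frac{1}{15} = - \frac{2488}{37245}$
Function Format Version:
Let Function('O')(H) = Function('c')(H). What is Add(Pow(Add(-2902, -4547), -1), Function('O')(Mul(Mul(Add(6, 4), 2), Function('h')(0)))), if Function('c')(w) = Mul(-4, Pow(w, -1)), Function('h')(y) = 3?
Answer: Rational(-2488, 37245) ≈ -0.066801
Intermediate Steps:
Function('O')(H) = Mul(-4, Pow(H, -1))
Add(Pow(Add(-2902, -4547), -1), Function('O')(Mul(Mul(Add(6, 4), 2), Function('h')(0)))) = Add(Pow(Add(-2902, -4547), -1), Mul(-4, Pow(Mul(Mul(Add(6, 4), 2), 3), -1))) = Add(Pow(-7449, -1), Mul(-4, Pow(Mul(Mul(10, 2), 3), -1))) = Add(Rational(-1, 7449), Mul(-4, Pow(Mul(20, 3), -1))) = Add(Rational(-1, 7449), Mul(-4, Pow(60, -1))) = Add(Rational(-1, 7449), Mul(-4, Rational(1, 60))) = Add(Rational(-1, 7449), Rational(-1, 15)) = Rational(-2488, 37245)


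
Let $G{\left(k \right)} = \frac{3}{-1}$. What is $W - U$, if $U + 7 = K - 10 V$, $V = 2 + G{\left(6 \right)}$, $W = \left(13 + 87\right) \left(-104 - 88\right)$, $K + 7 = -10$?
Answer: $-19186$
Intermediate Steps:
$K = -17$ ($K = -7 - 10 = -17$)
$W = -19200$ ($W = 100 \left(-192\right) = -19200$)
$G{\left(k \right)} = -3$ ($G{\left(k \right)} = 3 \left(-1\right) = -3$)
$V = -1$ ($V = 2 - 3 = -1$)
$U = -14$ ($U = -7 - 7 = -14$)
$W - U = -19200 - -14 = -19200 + 14 = -19186$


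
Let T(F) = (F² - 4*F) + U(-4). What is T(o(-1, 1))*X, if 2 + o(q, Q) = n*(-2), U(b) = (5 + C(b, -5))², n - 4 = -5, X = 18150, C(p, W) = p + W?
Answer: 290400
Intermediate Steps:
C(p, W) = W + p
n = -1 (n = 4 - 5 = -1)
U(b) = b² (U(b) = (5 + (-5 + b))² = b²)
o(q, Q) = 0 (o(q, Q) = -2 - 1*(-2) = -2 + 2 = 0)
T(F) = 16 + F² - 4*F (T(F) = (F² - 4*F) + (-4)² = (F² - 4*F) + 16 = 16 + F² - 4*F)
T(o(-1, 1))*X = (16 + 0² - 4*0)*18150 = (16 + 0 + 0)*18150 = 16*18150 = 290400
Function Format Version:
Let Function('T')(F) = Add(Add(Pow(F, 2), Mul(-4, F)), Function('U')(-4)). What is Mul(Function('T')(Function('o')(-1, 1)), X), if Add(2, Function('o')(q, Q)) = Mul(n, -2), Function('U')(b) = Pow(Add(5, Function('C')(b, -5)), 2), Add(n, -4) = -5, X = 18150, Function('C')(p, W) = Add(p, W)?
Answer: 290400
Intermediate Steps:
Function('C')(p, W) = Add(W, p)
n = -1 (n = Add(4, -5) = -1)
Function('U')(b) = Pow(b, 2) (Function('U')(b) = Pow(Add(5, Add(-5, b)), 2) = Pow(b, 2))
Function('o')(q, Q) = 0 (Function('o')(q, Q) = Add(-2, Mul(-1, -2)) = Add(-2, 2) = 0)
Function('T')(F) = Add(16, Pow(F, 2), Mul(-4, F)) (Function('T')(F) = Add(Add(Pow(F, 2), Mul(-4, F)), Pow(-4, 2)) = Add(Add(Pow(F, 2), Mul(-4, F)), 16) = Add(16, Pow(F, 2), Mul(-4, F)))
Mul(Function('T')(Function('o')(-1, 1)), X) = Mul(Add(16, Pow(0, 2), Mul(-4, 0)), 18150) = Mul(Add(16, 0, 0), 18150) = Mul(16, 18150) = 290400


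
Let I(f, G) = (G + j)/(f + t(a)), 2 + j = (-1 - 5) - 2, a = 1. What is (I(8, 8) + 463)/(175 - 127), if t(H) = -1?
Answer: 3239/336 ≈ 9.6399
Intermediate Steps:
j = -10 (j = -2 + ((-1 - 5) - 2) = -2 + (-6 - 2) = -2 - 8 = -10)
I(f, G) = (-10 + G)/(-1 + f) (I(f, G) = (G - 10)/(f - 1) = (-10 + G)/(-1 + f))
(I(8, 8) + 463)/(175 - 127) = ((-10 + 8)/(-1 + 8) + 463)/(175 - 127) = (-2/7 + 463)/48 = ((1/7)*(-2) + 463)*(1/48) = (-2/7 + 463)*(1/48) = (3239/7)*(1/48) = 3239/336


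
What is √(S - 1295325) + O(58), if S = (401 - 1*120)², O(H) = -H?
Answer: -58 + 2*I*√304091 ≈ -58.0 + 1102.9*I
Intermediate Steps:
S = 78961 (S = (401 - 120)² = 281² = 78961)
√(S - 1295325) + O(58) = √(78961 - 1295325) - 1*58 = √(-1216364) - 58 = 2*I*√304091 - 58 = -58 + 2*I*√304091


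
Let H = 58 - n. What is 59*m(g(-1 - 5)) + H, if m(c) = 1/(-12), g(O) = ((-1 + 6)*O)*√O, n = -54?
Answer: 1285/12 ≈ 107.08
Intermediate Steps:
g(O) = 5*O^(3/2) (g(O) = (5*O)*√O = 5*O^(3/2))
H = 112 (H = 58 - 1*(-54) = 58 + 54 = 112)
m(c) = -1/12
59*m(g(-1 - 5)) + H = 59*(-1/12) + 112 = -59/12 + 112 = 1285/12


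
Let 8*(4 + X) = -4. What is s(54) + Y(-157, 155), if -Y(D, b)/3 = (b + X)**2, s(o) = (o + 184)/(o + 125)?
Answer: -48651785/716 ≈ -67949.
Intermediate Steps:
X = -9/2 (X = -4 + (1/8)*(-4) = -4 - 1/2 = -9/2 ≈ -4.5000)
s(o) = (184 + o)/(125 + o)
Y(D, b) = -3*(-9/2 + b)**2 (Y(D, b) = -3*(b - 9/2)**2 = -3*(-9/2 + b)**2)
s(54) + Y(-157, 155) = (184 + 54)/(125 + 54) - 3*(-9 + 2*155)**2/4 = 238/179 - 3*(-9 + 310)**2/4 = (1/179)*238 - 3/4*301**2 = 238/179 - 3/4*90601 = 238/179 - 271803/4 = -48651785/716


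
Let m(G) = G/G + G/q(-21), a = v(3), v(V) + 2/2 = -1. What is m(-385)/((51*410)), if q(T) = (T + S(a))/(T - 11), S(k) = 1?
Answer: -1/34 ≈ -0.029412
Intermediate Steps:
v(V) = -2 (v(V) = -1 - 1 = -2)
a = -2
q(T) = (1 + T)/(-11 + T) (q(T) = (T + 1)/(T - 11) = (1 + T)/(-11 + T))
m(G) = 1 + 8*G/5 (m(G) = G/G + G/(((1 - 21)/(-11 - 21))) = 1 + G/((-20/(-32))) = 1 + G/((-1/32*(-20))) = 1 + G/(5/8) = 1 + G*(8/5) = 1 + 8*G/5)
m(-385)/((51*410)) = (1 + (8/5)*(-385))/((51*410)) = (1 - 616)/20910 = -615*1/20910 = -1/34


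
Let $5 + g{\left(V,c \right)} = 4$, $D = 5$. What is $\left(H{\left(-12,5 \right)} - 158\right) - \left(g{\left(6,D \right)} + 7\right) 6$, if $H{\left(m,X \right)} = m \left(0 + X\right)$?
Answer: $-254$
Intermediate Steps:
$g{\left(V,c \right)} = -1$ ($g{\left(V,c \right)} = -5 + 4 = -1$)
$H{\left(m,X \right)} = X m$ ($H{\left(m,X \right)} = m X = X m$)
$\left(H{\left(-12,5 \right)} - 158\right) - \left(g{\left(6,D \right)} + 7\right) 6 = \left(5 \left(-12\right) - 158\right) - \left(-1 + 7\right) 6 = \left(-60 - 158\right) - 6 \cdot 6 = -218 - 36 = -254$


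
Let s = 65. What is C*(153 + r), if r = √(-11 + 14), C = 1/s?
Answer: 153/65 + √3/65 ≈ 2.3805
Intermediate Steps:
C = 1/65 ≈ 0.015385
r = √3 ≈ 1.7320
C*(153 + r) = (153 + √3)/65 = 153/65 + √3/65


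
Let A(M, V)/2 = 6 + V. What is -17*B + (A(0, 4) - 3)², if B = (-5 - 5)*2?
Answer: 629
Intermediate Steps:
A(M, V) = 12 + 2*V (A(M, V) = 2*(6 + V) = 12 + 2*V)
B = -20 (B = -10*2 = -20)
-17*B + (A(0, 4) - 3)² = -17*(-20) + ((12 + 2*4) - 3)² = 340 + ((12 + 8) - 3)² = 340 + (20 - 3)² = 340 + 17² = 340 + 289 = 629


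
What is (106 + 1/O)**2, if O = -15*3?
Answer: 22743361/2025 ≈ 11231.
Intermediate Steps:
O = -45
(106 + 1/O)**2 = (106 + 1/(-45))**2 = (106 - 1/45)**2 = (4769/45)**2 = 22743361/2025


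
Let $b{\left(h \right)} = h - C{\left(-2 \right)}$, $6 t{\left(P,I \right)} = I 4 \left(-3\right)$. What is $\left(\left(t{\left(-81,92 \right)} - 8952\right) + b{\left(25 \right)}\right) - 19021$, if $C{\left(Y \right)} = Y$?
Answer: $-28130$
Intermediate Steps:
$t{\left(P,I \right)} = - 2 I$ ($t{\left(P,I \right)} = \frac{I 4 \left(-3\right)}{6} = \frac{4 I \left(-3\right)}{6} = \frac{\left(-12\right) I}{6} = - 2 I$)
$b{\left(h \right)} = 2 + h$ ($b{\left(h \right)} = h - -2 = h + 2 = 2 + h$)
$\left(\left(t{\left(-81,92 \right)} - 8952\right) + b{\left(25 \right)}\right) - 19021 = \left(\left(\left(-2\right) 92 - 8952\right) + \left(2 + 25\right)\right) - 19021 = \left(\left(-184 - 8952\right) + 27\right) - 19021 = \left(-9136 + 27\right) - 19021 = -9109 - 19021 = -28130$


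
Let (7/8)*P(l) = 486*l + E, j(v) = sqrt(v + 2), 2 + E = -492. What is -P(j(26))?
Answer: 3952/7 - 7776*sqrt(7)/7 ≈ -2374.5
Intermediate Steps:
E = -494 (E = -2 - 492 = -494)
j(v) = sqrt(2 + v)
P(l) = -3952/7 + 3888*l/7 (P(l) = 8*(486*l - 494)/7 = 8*(-494 + 486*l)/7 = -3952/7 + 3888*l/7)
-P(j(26)) = -(-3952/7 + 3888*sqrt(2 + 26)/7) = -(-3952/7 + 3888*sqrt(28)/7) = -(-3952/7 + 3888*(2*sqrt(7))/7) = -(-3952/7 + 7776*sqrt(7)/7) = 3952/7 - 7776*sqrt(7)/7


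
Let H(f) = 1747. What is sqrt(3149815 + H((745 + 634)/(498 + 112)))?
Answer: sqrt(3151562) ≈ 1775.3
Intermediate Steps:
sqrt(3149815 + H((745 + 634)/(498 + 112))) = sqrt(3149815 + 1747) = sqrt(3151562)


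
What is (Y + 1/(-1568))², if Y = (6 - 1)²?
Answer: 1536561601/2458624 ≈ 624.97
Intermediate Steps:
Y = 25 (Y = 5² = 25)
(Y + 1/(-1568))² = (25 + 1/(-1568))² = (25 - 1/1568)² = (39199/1568)² = 1536561601/2458624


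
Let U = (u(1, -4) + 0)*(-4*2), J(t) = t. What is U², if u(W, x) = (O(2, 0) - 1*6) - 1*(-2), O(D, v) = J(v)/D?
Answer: 1024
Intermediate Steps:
O(D, v) = v/D
u(W, x) = -4 (u(W, x) = (0/2 - 1*6) - 1*(-2) = (0*(½) - 6) + 2 = (0 - 6) + 2 = -6 + 2 = -4)
U = 32 (U = (-4 + 0)*(-4*2) = -4*(-8) = 32)
U² = 32² = 1024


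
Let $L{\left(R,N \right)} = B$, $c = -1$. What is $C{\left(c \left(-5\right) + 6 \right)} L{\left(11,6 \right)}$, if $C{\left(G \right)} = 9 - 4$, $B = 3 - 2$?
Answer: $5$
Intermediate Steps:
$B = 1$ ($B = 3 - 2 = 1$)
$C{\left(G \right)} = 5$ ($C{\left(G \right)} = 9 - 4 = 5$)
$L{\left(R,N \right)} = 1$
$C{\left(c \left(-5\right) + 6 \right)} L{\left(11,6 \right)} = 5 \cdot 1 = 5$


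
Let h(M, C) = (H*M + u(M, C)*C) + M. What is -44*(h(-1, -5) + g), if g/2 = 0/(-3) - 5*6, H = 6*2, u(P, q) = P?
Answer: 2992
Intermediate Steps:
H = 12
g = -60 (g = 2*(0/(-3) - 5*6) = 2*(0*(-1/3) - 30) = 2*(0 - 30) = 2*(-30) = -60)
h(M, C) = 13*M + C*M (h(M, C) = (12*M + M*C) + M = (12*M + C*M) + M = 13*M + C*M)
-44*(h(-1, -5) + g) = -44*(-(13 - 5) - 60) = -44*(-1*8 - 60) = -44*(-8 - 60) = -44*(-68) = 2992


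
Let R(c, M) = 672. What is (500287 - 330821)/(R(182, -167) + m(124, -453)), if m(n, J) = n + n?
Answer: 84733/460 ≈ 184.20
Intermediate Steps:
m(n, J) = 2*n
(500287 - 330821)/(R(182, -167) + m(124, -453)) = (500287 - 330821)/(672 + 2*124) = 169466/(672 + 248) = 169466/920 = 169466*(1/920) = 84733/460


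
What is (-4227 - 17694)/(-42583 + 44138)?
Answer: -21921/1555 ≈ -14.097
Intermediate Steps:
(-4227 - 17694)/(-42583 + 44138) = -21921/1555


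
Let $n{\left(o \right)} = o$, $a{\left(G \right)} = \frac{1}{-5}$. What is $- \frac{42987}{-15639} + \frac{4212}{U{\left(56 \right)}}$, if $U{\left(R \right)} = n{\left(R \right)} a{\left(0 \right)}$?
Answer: $- \frac{27245839}{72982} \approx -373.32$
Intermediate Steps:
$a{\left(G \right)} = - \frac{1}{5}$
$U{\left(R \right)} = - \frac{R}{5}$ ($U{\left(R \right)} = R \left(- \frac{1}{5}\right) = - \frac{R}{5}$)
$- \frac{42987}{-15639} + \frac{4212}{U{\left(56 \right)}} = - \frac{42987}{-15639} + \frac{4212}{\left(- \frac{1}{5}\right) 56} = \left(-42987\right) \left(- \frac{1}{15639}\right) + \frac{4212}{- \frac{56}{5}} = \frac{14329}{5213} + 4212 \left(- \frac{5}{56}\right) = \frac{14329}{5213} - \frac{5265}{14} = - \frac{27245839}{72982}$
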